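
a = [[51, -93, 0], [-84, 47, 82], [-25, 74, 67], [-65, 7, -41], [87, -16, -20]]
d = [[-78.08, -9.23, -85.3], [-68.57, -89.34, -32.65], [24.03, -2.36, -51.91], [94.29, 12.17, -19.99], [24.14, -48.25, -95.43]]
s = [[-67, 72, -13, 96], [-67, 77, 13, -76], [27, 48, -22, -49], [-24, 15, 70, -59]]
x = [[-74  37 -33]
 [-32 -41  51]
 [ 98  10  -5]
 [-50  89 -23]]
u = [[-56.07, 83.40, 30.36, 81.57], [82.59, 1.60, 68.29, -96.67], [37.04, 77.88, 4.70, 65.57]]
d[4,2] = -95.43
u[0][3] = 81.57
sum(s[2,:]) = 4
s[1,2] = 13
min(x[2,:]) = -5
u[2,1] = 77.88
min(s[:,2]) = -22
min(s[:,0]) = -67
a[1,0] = -84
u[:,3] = [81.57, -96.67, 65.57]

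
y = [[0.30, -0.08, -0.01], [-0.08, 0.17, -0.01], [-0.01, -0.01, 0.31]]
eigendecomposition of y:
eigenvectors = [[-0.43, -0.89, 0.12], [-0.90, 0.41, -0.14], [-0.07, 0.17, 0.98]]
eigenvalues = [0.13, 0.34, 0.31]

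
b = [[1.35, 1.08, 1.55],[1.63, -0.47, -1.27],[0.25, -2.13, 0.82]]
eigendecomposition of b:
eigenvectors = [[0.43+0.00j, (-0.65+0j), -0.65-0.00j], [-0.73+0.00j, -0.24+0.38j, (-0.24-0.38j)], [(-0.53+0j), -0.11-0.60j, -0.11+0.60j]]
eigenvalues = [(-2.35+0j), (2.02+0.81j), (2.02-0.81j)]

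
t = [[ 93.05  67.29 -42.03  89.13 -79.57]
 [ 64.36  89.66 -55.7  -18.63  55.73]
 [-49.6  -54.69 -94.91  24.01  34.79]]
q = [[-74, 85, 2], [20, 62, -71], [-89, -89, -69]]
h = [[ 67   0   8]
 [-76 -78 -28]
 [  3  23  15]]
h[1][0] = -76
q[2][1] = -89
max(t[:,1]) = 89.66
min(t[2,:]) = -94.91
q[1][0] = 20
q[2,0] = -89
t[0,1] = 67.29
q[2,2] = -69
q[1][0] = 20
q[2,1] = -89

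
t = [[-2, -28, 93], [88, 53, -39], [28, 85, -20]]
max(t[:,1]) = 85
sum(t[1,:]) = 102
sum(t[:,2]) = 34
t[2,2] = -20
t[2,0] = 28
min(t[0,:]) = -28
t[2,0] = 28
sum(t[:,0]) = 114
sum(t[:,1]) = 110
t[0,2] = 93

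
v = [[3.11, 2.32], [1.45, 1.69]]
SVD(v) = [[-0.87, -0.49], [-0.49, 0.87]] @ diag([4.45338358732787, 0.4248230503618447]) @ [[-0.77, -0.64], [-0.64, 0.77]]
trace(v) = 4.80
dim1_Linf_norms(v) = [3.11, 1.69]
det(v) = 1.89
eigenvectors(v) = [[0.88, -0.65],[0.48, 0.76]]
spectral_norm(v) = 4.45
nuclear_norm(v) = 4.88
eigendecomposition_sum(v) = [[2.97,2.58], [1.61,1.40]] + [[0.14, -0.26], [-0.16, 0.29]]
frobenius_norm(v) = 4.47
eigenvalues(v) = [4.37, 0.43]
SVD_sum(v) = [[2.98, 2.48], [1.69, 1.41]] + [[0.13, -0.16], [-0.24, 0.28]]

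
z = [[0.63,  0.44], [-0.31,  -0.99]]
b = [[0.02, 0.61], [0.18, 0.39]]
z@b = [[0.09,  0.56], [-0.18,  -0.58]]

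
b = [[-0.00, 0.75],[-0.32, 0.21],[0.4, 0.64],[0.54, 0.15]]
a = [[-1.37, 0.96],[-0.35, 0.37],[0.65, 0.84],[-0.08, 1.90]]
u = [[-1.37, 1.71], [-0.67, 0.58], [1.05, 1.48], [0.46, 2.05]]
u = b + a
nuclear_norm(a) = 3.84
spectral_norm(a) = 2.39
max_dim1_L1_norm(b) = 1.04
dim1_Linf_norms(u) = [1.71, 0.67, 1.48, 2.05]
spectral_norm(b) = 1.08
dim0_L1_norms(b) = [1.26, 1.75]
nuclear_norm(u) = 5.01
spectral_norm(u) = 3.11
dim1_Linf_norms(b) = [0.75, 0.32, 0.64, 0.54]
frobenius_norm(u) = 3.65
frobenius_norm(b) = 1.26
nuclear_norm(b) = 1.74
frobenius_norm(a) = 2.79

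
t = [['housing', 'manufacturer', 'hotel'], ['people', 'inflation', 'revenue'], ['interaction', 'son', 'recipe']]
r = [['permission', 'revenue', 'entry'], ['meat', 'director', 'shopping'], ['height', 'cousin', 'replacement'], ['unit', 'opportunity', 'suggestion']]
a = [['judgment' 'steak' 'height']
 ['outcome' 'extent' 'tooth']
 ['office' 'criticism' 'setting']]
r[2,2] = 'replacement'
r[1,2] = 'shopping'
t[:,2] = ['hotel', 'revenue', 'recipe']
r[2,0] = 'height'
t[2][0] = 'interaction'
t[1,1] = 'inflation'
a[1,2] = 'tooth'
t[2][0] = 'interaction'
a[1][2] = 'tooth'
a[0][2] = 'height'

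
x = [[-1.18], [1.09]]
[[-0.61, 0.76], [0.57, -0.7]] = x@[[0.52, -0.64]]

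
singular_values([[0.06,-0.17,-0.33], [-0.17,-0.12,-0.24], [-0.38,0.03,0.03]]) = [0.46, 0.42, 0.0]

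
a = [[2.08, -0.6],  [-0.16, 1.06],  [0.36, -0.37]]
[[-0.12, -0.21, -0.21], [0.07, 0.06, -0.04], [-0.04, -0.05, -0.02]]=a @ [[-0.04,-0.09,-0.12], [0.06,0.04,-0.06]]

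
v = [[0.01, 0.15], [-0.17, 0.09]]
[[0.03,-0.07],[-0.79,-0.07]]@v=[[0.01, -0.00], [0.0, -0.12]]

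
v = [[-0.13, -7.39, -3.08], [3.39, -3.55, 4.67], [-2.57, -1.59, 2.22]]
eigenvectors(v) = [[0.71+0.00j, 0.71-0.00j, -0.69+0.00j], [0.16-0.61j, (0.16+0.61j), (0.13+0j)], [(0.27+0.12j), (0.27-0.12j), (0.71+0j)]]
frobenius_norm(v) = 11.14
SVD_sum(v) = [[0.92, -7.37, -0.29], [0.47, -3.73, -0.14], [0.15, -1.16, -0.05]] + [[-1.23, -0.05, -2.71], [2.31, 0.09, 5.09], [0.39, 0.02, 0.85]] + [[0.18, 0.03, -0.08], [0.61, 0.09, -0.28], [-3.1, -0.44, 1.41]]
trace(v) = -1.46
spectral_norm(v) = 8.41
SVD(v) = [[-0.88, -0.47, 0.06], [-0.45, 0.87, 0.19], [-0.14, 0.15, -0.98]] @ diag([8.40948526374114, 6.406683586311902, 3.5093109044087667]) @ [[-0.12, 0.99, 0.04], [0.41, 0.02, 0.91], [0.90, 0.13, -0.41]]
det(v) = 189.07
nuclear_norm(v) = 18.33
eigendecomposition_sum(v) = [[(-0.69+2.28j), -3.41-1.24j, -0.06+2.42j], [1.81+1.10j, -1.83+2.66j, 2.07+0.59j], [(-0.64+0.75j), (-1.09-1.04j), -0.42+0.91j]] + [[(-0.69-2.28j),(-3.41+1.24j),(-0.06-2.42j)], [(1.81-1.1j),-1.83-2.66j,2.07-0.59j], [-0.64-0.75j,-1.09+1.04j,(-0.42-0.91j)]] + [[(1.25+0j), (-0.57+0j), -2.95-0.00j], [(-0.23-0j), (0.1-0j), 0.54+0.00j], [(-1.29-0j), 0.59-0.00j, 3.07+0.00j]]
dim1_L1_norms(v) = [10.6, 11.61, 6.38]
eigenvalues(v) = [(-2.94+5.85j), (-2.94-5.85j), (4.42+0j)]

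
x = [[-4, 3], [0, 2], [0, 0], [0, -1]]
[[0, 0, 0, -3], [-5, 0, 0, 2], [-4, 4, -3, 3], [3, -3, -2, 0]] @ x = [[0, 3], [20, -17], [16, -7], [-12, 3]]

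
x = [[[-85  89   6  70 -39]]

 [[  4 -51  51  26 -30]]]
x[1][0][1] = -51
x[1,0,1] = -51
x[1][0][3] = 26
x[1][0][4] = -30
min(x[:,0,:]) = -85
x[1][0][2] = 51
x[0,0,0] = -85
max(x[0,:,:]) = 89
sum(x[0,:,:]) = 41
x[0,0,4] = -39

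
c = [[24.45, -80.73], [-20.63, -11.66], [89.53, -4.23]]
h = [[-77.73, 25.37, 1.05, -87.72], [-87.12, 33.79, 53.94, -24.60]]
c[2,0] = 89.53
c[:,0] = [24.45, -20.63, 89.53]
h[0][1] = 25.37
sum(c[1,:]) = -32.29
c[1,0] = -20.63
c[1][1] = -11.66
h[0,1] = 25.37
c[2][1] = -4.23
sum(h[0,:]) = -139.03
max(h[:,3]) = -24.6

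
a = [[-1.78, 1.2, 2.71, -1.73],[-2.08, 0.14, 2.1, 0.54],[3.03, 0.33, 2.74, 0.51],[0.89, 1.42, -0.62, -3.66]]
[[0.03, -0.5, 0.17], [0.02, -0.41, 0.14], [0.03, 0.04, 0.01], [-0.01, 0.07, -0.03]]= a@ [[0.0, 0.10, -0.03], [0.00, 0.04, -0.01], [0.01, -0.11, 0.04], [0.00, 0.04, -0.01]]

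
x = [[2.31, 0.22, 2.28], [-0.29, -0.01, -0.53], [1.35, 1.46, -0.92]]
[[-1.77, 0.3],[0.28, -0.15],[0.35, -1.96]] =x @ [[-0.66, -0.19], [0.74, -0.91], [-0.18, 0.41]]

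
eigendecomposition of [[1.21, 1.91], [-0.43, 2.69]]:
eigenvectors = [[0.90+0.00j,(0.9-0j)], [0.35+0.25j,0.35-0.25j]]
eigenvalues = [(1.95+0.52j), (1.95-0.52j)]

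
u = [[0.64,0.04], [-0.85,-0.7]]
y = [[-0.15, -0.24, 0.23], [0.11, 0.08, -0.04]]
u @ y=[[-0.09, -0.15, 0.15],[0.05, 0.15, -0.17]]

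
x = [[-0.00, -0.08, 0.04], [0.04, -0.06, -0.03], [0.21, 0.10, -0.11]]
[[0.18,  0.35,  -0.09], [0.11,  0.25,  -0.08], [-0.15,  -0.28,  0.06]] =x @ [[0.61, 1.0, -0.19], [-1.86, -3.9, 1.12], [0.87, 0.89, 0.07]]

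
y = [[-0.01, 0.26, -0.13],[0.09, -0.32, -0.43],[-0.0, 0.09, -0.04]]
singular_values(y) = [0.55, 0.3, 0.0]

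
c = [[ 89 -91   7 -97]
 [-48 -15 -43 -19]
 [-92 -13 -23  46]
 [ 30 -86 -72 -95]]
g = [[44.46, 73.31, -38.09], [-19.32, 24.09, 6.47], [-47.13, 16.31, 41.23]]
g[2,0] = -47.13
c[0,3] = -97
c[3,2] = -72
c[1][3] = -19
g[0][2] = -38.09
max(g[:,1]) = 73.31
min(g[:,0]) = -47.13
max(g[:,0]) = 44.46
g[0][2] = -38.09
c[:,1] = [-91, -15, -13, -86]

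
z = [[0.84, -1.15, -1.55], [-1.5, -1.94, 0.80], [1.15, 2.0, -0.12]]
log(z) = [[(-0.37-0.04j), -2.14-0.10j, (-2.59+0j)], [0.57+1.41j, (1.83+3.09j), (1.08-0.12j)], [(-0.58-1.14j), (-2.13-2.51j), -1.67+0.10j]]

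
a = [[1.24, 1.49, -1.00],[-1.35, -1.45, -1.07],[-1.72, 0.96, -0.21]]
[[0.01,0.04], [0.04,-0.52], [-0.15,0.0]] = a @[[0.06, 0.05], [-0.06, 0.14], [-0.03, 0.23]]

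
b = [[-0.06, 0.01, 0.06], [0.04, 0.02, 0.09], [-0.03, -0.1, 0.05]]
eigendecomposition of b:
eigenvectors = [[(0.93+0j),(-0.17+0.24j),(-0.17-0.24j)], [-0.36+0.00j,(-0.03+0.66j),-0.03-0.66j], [(-0.07+0j),-0.69+0.00j,-0.69-0.00j]]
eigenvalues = [(-0.07+0j), (0.04+0.1j), (0.04-0.1j)]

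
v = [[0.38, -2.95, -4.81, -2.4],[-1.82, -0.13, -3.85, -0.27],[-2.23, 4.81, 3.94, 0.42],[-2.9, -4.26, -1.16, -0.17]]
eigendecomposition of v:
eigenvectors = [[0.57+0.00j, 0.67+0.00j, -0.05-0.15j, (-0.05+0.15j)],[0.28+0.00j, (0.21+0j), (-0.12-0.48j), -0.12+0.48j],[-0.05+0.00j, -0.58+0.00j, -0.35+0.36j, (-0.35-0.36j)],[(0.77+0j), -0.42+0.00j, (0.69+0j), (0.69-0j)]]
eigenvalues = [(-3.84+0j), (5.06+0j), (1.4+3.02j), (1.4-3.02j)]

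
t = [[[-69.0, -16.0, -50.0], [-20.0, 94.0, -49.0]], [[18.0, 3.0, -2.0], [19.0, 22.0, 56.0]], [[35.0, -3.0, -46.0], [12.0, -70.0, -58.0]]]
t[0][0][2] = -50.0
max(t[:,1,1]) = 94.0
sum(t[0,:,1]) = 78.0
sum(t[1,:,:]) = 116.0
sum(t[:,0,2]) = -98.0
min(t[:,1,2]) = -58.0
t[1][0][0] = 18.0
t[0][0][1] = -16.0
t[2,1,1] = -70.0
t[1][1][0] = 19.0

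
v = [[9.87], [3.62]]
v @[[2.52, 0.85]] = [[24.87, 8.39], [9.12, 3.08]]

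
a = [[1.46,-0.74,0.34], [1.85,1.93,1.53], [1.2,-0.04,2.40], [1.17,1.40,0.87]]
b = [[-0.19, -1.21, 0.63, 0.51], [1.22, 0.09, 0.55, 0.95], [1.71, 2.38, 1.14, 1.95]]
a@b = [[-0.60, -1.02, 0.90, 0.70], [4.62, 1.58, 3.97, 5.76], [3.83, 4.26, 3.47, 5.25], [2.97, 0.78, 2.5, 3.62]]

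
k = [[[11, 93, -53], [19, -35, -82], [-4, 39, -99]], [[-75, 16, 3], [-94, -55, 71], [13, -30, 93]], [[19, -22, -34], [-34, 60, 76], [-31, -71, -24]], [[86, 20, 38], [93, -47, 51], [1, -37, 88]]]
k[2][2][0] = -31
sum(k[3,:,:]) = 293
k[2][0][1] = -22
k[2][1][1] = 60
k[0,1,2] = -82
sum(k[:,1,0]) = -16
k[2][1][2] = 76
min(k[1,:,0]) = -94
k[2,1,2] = 76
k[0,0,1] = 93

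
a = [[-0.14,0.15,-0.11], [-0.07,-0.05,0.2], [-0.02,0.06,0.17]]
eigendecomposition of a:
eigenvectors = [[0.87+0.00j, (0.87-0j), 0.01+0.00j], [0.17+0.45j, (0.17-0.45j), (0.6+0j)], [(0.05-0.08j), (0.05+0.08j), 0.80+0.00j]]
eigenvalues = [(-0.12+0.09j), (-0.12-0.09j), (0.21+0j)]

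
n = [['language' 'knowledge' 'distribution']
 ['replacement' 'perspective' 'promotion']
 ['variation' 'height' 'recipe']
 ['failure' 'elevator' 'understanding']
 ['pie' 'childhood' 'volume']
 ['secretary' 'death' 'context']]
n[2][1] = 'height'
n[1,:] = ['replacement', 'perspective', 'promotion']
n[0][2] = 'distribution'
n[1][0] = 'replacement'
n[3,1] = 'elevator'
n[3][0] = 'failure'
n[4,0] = 'pie'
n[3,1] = 'elevator'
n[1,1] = 'perspective'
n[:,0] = ['language', 'replacement', 'variation', 'failure', 'pie', 'secretary']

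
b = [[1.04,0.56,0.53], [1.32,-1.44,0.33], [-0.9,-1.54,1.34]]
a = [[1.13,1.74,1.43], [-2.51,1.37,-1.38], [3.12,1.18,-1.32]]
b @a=[[1.42, 3.20, 0.01], [6.14, 0.71, 3.44], [7.03, -2.09, -0.93]]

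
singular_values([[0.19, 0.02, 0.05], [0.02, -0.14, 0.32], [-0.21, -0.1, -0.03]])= [0.36, 0.3, 0.04]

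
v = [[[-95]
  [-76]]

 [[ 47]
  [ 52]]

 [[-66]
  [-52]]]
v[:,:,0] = [[-95, -76], [47, 52], [-66, -52]]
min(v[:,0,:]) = -95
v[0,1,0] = -76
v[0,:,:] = [[-95], [-76]]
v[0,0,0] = -95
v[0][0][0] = -95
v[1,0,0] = 47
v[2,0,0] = -66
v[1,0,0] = 47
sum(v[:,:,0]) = -190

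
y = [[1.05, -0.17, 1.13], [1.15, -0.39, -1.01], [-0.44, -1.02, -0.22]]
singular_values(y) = [1.63, 1.57, 1.02]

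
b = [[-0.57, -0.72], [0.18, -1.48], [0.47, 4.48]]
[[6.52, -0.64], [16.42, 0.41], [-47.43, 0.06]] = b @ [[2.23, 1.28], [-10.82, -0.12]]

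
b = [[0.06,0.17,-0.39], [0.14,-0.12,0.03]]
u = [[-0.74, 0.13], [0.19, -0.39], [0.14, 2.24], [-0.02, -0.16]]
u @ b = [[-0.03, -0.14, 0.29], [-0.04, 0.08, -0.09], [0.32, -0.25, 0.01], [-0.02, 0.02, 0.0]]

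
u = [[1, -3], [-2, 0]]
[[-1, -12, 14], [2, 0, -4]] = u@[[-1, 0, 2], [0, 4, -4]]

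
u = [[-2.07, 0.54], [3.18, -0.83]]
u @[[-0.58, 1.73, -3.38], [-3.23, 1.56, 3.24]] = [[-0.54, -2.74, 8.75], [0.84, 4.21, -13.44]]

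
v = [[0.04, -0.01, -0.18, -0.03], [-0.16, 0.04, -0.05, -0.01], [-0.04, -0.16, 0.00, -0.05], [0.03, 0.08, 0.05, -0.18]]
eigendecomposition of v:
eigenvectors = [[(-0.61+0j), (-0.61-0j), -0.03-0.34j, (-0.03+0.34j)], [(0.23-0.54j), (0.23+0.54j), (0.03-0.33j), (0.03+0.33j)], [0.29+0.44j, 0.29-0.44j, (-0.05-0.39j), (-0.05+0.39j)], [0.02-0.08j, (0.02+0.08j), -0.79+0.00j, -0.79-0.00j]]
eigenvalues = [(0.13+0.12j), (0.13-0.12j), (-0.18+0.07j), (-0.18-0.07j)]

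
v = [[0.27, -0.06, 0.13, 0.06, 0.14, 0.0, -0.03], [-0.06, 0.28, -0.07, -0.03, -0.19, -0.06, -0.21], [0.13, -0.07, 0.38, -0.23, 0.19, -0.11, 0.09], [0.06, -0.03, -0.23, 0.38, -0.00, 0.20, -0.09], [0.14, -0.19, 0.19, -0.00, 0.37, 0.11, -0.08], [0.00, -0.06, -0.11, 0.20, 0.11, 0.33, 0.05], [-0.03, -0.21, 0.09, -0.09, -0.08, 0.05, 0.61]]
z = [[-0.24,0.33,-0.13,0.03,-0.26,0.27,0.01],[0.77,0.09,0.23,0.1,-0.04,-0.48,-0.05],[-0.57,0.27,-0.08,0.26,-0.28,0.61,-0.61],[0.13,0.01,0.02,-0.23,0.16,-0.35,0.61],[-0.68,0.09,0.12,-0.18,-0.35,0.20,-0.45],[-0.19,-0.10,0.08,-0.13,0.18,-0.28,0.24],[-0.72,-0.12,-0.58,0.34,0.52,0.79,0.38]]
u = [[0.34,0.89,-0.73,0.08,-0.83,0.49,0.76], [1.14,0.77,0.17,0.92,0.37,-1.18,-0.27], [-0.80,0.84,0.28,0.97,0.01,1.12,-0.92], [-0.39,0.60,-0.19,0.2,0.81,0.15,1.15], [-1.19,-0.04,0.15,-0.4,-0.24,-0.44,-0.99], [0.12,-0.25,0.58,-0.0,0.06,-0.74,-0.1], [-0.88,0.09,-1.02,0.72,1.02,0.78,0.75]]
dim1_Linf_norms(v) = [0.27, 0.28, 0.38, 0.38, 0.37, 0.33, 0.61]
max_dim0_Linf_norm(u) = 1.19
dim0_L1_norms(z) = [3.3, 1.01, 1.24, 1.27, 1.79, 2.98, 2.35]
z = v @ u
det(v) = -0.00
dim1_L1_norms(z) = [1.27, 1.76, 2.68, 1.51, 2.07, 1.2, 3.45]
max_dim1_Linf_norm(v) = 0.61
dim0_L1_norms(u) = [4.86, 3.48, 3.12, 3.29, 3.34, 4.9, 4.94]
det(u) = -5.17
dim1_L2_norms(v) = [0.34, 0.41, 0.52, 0.5, 0.5, 0.42, 0.66]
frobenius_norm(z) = 2.50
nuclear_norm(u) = 11.08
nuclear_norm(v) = 2.62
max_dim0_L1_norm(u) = 4.94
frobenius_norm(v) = 1.30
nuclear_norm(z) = 4.68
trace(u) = 1.36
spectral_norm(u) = 2.86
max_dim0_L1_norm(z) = 3.3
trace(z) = -0.71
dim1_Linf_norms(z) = [0.33, 0.77, 0.61, 0.61, 0.68, 0.28, 0.79]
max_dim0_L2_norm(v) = 0.66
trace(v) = 2.62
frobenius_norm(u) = 4.77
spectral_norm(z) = 1.93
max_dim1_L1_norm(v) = 1.2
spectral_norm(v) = 0.84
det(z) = 0.00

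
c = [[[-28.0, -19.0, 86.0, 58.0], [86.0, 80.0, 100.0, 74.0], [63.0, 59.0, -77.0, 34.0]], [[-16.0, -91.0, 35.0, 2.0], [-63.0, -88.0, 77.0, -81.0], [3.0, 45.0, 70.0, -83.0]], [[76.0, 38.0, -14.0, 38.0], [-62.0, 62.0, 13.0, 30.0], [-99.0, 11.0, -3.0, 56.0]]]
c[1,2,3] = -83.0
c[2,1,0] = -62.0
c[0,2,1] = 59.0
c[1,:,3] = [2.0, -81.0, -83.0]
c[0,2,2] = -77.0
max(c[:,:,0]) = 86.0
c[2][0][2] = -14.0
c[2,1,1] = 62.0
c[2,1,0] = -62.0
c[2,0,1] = 38.0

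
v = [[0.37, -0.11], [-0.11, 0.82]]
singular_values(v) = [0.85, 0.34]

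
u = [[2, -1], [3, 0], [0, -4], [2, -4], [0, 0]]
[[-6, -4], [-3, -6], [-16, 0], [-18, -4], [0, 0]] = u@[[-1, -2], [4, 0]]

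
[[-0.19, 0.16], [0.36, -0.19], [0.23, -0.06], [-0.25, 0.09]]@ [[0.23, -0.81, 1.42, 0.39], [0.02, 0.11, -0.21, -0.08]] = [[-0.04, 0.17, -0.30, -0.09],[0.08, -0.31, 0.55, 0.16],[0.05, -0.19, 0.34, 0.09],[-0.06, 0.21, -0.37, -0.1]]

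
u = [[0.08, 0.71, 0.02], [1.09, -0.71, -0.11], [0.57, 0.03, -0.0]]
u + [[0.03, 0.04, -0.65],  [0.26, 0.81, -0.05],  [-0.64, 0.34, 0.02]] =[[0.11, 0.75, -0.63],[1.35, 0.1, -0.16],[-0.07, 0.37, 0.02]]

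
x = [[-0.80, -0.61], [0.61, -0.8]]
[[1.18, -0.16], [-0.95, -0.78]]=x @[[-1.51,-0.34], [0.04,0.71]]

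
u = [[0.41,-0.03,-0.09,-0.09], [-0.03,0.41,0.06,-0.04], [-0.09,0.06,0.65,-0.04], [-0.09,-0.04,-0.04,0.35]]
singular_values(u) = [0.7, 0.47, 0.4, 0.26]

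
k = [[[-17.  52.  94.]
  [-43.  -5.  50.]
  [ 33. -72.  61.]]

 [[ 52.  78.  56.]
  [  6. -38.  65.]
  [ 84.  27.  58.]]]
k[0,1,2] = 50.0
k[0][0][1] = 52.0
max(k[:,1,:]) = 65.0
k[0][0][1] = 52.0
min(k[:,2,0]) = 33.0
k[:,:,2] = [[94.0, 50.0, 61.0], [56.0, 65.0, 58.0]]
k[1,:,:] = [[52.0, 78.0, 56.0], [6.0, -38.0, 65.0], [84.0, 27.0, 58.0]]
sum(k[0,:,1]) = -25.0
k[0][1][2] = 50.0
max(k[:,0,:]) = 94.0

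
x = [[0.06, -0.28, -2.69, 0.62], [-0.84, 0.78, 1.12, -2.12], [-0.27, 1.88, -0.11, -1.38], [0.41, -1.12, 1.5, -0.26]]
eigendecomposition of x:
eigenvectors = [[(-0.59+0j),(0.8+0j),0.80-0.00j,-0.37+0.00j], [0.62+0.00j,0.04-0.16j,0.04+0.16j,0.57+0.00j], [(0.5+0j),0.02-0.35j,0.02+0.35j,(-0.12+0j)], [(-0.06+0j),(-0.36-0.29j),(-0.36+0.29j),(0.72+0j)]]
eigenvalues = [(2.7+0j), (-0.32+1.03j), (-0.32-1.03j), (-1.6+0j)]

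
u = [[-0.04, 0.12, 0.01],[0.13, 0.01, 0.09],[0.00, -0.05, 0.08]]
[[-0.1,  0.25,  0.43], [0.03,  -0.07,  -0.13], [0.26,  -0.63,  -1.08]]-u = [[-0.06,0.13,0.42], [-0.10,-0.08,-0.22], [0.26,-0.58,-1.16]]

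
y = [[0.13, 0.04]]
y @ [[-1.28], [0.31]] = [[-0.15]]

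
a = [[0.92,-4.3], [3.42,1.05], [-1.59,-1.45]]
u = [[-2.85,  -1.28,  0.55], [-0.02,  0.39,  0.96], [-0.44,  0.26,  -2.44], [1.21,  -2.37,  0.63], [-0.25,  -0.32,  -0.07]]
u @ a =[[-7.87,10.11], [-0.21,-0.90], [4.36,5.7], [-7.99,-8.60], [-1.21,0.84]]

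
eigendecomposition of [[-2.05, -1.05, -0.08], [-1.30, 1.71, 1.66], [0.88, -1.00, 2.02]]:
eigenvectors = [[(0.93+0j), 0.17-0.05j, 0.17+0.05j], [(0.34+0j), (-0.74+0j), -0.74-0.00j], [(-0.11+0j), -0.02-0.65j, (-0.02+0.65j)]]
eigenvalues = [(-2.42+0j), (2.05+1.38j), (2.05-1.38j)]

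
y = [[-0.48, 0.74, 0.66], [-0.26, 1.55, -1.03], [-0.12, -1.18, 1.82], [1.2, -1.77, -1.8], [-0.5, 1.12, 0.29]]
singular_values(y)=[3.28, 2.85, 0.01]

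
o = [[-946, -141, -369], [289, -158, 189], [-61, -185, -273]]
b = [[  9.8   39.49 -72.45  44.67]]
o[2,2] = -273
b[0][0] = 9.8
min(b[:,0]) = 9.8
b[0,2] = -72.45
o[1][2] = 189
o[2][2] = -273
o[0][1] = -141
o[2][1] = -185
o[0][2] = -369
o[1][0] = 289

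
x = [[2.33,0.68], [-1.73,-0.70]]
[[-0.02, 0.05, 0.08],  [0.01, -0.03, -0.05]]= x@[[-0.01, 0.03, 0.05], [0.01, -0.03, -0.05]]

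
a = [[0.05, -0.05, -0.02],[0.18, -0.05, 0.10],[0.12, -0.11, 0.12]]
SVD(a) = [[-0.16, 0.09, -0.98], [-0.71, -0.70, 0.05], [-0.68, 0.71, 0.18]] @ diag([0.29025160499571284, 0.06126921491356681, 0.05656933004100242]) @ [[-0.75, 0.41, -0.52], [-0.58, -0.78, 0.22], [-0.31, 0.47, 0.83]]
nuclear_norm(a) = 0.41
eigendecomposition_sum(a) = [[0.02+0.04j, -0.03-0.01j, 0.03j], [(0.09-0.03j), -0.03+0.07j, (0.05-0j)], [(0.07+0.01j), (-0.04+0.04j), (0.04+0.02j)]] + [[0.02-0.04j, -0.03+0.01j, -0.03j], [0.09+0.03j, -0.03-0.07j, 0.05+0.00j], [0.07-0.01j, -0.04-0.04j, (0.04-0.02j)]] + [[0.02-0.00j, (0.02+0j), (-0.03-0j)], [(0.01-0j), (0.01+0j), -0.01-0.00j], [-0.02+0.00j, -0.03-0.00j, 0.04+0.00j]]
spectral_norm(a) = 0.29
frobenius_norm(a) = 0.30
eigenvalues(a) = [(0.03+0.12j), (0.03-0.12j), (0.06+0j)]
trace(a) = 0.12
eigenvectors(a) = [[0.03+0.37j, 0.03-0.37j, (-0.56+0j)], [(0.73+0j), 0.73-0.00j, -0.19+0.00j], [(0.53+0.23j), 0.53-0.23j, 0.80+0.00j]]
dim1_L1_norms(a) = [0.12, 0.33, 0.35]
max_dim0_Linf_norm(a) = 0.18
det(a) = 0.00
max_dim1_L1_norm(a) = 0.35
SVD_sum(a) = [[0.04, -0.02, 0.02],[0.16, -0.08, 0.11],[0.15, -0.08, 0.1]] + [[-0.0, -0.00, 0.0], [0.02, 0.03, -0.01], [-0.03, -0.03, 0.01]] + [[0.02, -0.03, -0.05],[-0.00, 0.00, 0.0],[-0.0, 0.00, 0.01]]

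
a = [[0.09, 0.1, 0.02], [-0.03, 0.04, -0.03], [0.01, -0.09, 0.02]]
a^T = [[0.09, -0.03, 0.01], [0.1, 0.04, -0.09], [0.02, -0.03, 0.02]]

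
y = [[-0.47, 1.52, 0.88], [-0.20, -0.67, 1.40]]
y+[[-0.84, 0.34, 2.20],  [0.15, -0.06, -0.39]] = [[-1.31,1.86,3.08], [-0.05,-0.73,1.01]]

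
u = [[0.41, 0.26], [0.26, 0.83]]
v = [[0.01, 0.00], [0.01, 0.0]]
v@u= [[0.00,  0.00], [0.0,  0.0]]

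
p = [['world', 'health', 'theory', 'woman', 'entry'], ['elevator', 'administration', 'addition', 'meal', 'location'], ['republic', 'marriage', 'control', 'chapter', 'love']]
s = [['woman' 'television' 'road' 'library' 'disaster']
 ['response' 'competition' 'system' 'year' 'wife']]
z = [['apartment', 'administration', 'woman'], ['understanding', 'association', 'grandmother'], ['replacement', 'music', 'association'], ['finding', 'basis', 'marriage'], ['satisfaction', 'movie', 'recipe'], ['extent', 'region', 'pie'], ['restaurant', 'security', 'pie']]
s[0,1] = 'television'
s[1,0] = 'response'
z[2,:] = ['replacement', 'music', 'association']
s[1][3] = 'year'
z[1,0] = 'understanding'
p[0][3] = 'woman'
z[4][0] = 'satisfaction'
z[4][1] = 'movie'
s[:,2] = ['road', 'system']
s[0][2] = 'road'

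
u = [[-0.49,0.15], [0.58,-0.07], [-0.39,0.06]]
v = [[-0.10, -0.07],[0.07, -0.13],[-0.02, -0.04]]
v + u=[[-0.59, 0.08],[0.65, -0.2],[-0.41, 0.02]]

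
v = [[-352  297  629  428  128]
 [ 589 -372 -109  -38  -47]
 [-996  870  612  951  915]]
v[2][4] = 915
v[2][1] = 870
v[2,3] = 951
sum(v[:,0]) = -759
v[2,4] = 915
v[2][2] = 612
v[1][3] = -38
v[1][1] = -372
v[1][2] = -109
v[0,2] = 629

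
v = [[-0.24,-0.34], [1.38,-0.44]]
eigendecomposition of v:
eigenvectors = [[0.06+0.44j,0.06-0.44j], [0.90+0.00j,0.90-0.00j]]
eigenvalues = [(-0.34+0.68j), (-0.34-0.68j)]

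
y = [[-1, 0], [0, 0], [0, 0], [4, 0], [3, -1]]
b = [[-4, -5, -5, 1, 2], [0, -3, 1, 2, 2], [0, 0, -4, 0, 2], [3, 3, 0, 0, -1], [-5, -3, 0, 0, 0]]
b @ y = [[14, -2], [14, -2], [6, -2], [-6, 1], [5, 0]]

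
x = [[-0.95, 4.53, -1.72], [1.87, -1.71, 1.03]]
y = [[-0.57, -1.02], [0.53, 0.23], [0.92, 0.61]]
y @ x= [[-1.37, -0.84, -0.07],[-0.07, 2.01, -0.67],[0.27, 3.12, -0.95]]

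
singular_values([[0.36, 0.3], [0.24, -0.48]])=[0.57, 0.43]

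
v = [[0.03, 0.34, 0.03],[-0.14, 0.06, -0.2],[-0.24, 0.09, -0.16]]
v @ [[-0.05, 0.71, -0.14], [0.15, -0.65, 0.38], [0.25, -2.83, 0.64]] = [[0.06, -0.28, 0.14], [-0.03, 0.43, -0.09], [-0.01, 0.22, -0.03]]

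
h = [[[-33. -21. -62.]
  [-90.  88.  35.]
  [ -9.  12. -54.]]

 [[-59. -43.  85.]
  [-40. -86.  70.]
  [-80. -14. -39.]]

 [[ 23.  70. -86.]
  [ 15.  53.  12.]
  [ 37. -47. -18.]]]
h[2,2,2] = -18.0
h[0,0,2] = -62.0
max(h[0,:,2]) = 35.0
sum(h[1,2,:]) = -133.0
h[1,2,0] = -80.0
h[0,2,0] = -9.0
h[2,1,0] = 15.0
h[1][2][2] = -39.0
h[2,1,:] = [15.0, 53.0, 12.0]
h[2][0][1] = 70.0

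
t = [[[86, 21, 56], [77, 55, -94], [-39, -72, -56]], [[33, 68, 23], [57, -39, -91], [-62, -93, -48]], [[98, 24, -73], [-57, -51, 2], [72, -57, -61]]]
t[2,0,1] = 24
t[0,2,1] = -72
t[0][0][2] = 56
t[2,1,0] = -57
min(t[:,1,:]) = -94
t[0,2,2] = -56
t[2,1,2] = 2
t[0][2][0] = -39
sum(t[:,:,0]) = 265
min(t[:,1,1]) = -51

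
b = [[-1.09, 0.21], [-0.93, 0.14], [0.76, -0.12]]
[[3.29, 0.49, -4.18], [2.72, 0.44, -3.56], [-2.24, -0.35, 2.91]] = b @ [[-2.60, -0.53, 3.82], [2.16, -0.41, -0.08]]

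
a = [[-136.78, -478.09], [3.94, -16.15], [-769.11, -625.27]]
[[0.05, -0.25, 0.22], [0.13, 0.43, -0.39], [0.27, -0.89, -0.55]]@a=[[-177.03, -157.43], [283.87, 174.76], [382.57, 229.19]]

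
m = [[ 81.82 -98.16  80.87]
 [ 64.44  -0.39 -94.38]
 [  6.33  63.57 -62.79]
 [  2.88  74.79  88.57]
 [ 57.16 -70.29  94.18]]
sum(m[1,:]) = -30.33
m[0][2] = 80.87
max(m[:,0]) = 81.82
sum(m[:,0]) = 212.63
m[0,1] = -98.16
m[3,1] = 74.79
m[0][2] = 80.87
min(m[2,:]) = -62.79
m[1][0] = 64.44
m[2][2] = -62.79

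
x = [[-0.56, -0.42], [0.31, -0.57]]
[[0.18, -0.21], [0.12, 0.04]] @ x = [[-0.17, 0.04], [-0.05, -0.07]]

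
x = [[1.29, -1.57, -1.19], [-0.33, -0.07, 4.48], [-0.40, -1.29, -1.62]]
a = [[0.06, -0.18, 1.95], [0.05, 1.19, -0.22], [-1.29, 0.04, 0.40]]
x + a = [[1.35, -1.75, 0.76], [-0.28, 1.12, 4.26], [-1.69, -1.25, -1.22]]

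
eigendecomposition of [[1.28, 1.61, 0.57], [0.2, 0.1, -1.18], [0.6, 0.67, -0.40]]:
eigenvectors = [[-0.95, -0.73, 0.77],[0.14, 0.67, -0.63],[-0.29, 0.08, 0.09]]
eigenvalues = [1.22, -0.26, 0.03]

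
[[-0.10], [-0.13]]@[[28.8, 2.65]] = [[-2.88, -0.26], [-3.74, -0.34]]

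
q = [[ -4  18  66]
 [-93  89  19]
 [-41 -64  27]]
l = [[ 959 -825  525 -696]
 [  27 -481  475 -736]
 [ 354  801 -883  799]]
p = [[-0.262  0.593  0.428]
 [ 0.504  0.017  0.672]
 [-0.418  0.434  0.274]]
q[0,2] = 66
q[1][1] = 89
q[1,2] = 19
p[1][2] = 0.672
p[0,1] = 0.593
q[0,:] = [-4, 18, 66]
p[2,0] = -0.418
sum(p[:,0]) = -0.176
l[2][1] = 801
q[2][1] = -64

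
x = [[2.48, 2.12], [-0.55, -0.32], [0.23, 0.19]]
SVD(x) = [[-0.98, -0.19], [0.19, -0.98], [-0.09, 0.03]] @ diag([3.335584730472344, 0.11213610408668641]) @ [[-0.76, -0.64], [0.64, -0.76]]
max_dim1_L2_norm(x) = 3.26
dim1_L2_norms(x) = [3.26, 0.64, 0.3]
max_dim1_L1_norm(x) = 4.6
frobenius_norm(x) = 3.34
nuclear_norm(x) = 3.45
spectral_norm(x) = 3.34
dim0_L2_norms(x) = [2.55, 2.15]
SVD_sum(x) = [[2.49, 2.1], [-0.48, -0.40], [0.23, 0.19]] + [[-0.01, 0.02], [-0.07, 0.08], [0.00, -0.0]]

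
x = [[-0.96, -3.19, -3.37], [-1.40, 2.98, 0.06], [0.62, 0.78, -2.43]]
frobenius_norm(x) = 6.34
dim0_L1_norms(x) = [2.98, 6.95, 5.86]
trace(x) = -0.41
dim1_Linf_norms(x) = [3.37, 2.98, 2.43]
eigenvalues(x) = [(3.95+0j), (-2.18+1.5j), (-2.18-1.5j)]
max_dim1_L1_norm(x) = 7.52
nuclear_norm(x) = 10.06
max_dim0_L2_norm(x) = 4.43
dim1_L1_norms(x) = [7.52, 4.44, 3.83]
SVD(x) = [[-0.88,  -0.2,  -0.42], [0.43,  -0.71,  -0.56], [-0.19,  -0.68,  0.71]] @ diag([5.252970586025914, 3.125572225432856, 1.6832701167516912]) @ [[0.03, 0.75, 0.66],[0.25, -0.65, 0.72],[0.97, 0.14, -0.2]]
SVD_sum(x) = [[-0.12, -3.49, -3.07], [0.06, 1.68, 1.48], [-0.03, -0.75, -0.66]] + [[-0.15, 0.40, -0.45],  [-0.54, 1.43, -1.61],  [-0.52, 1.36, -1.53]] + [[-0.69, -0.10, 0.14],[-0.91, -0.14, 0.19],[1.16, 0.17, -0.24]]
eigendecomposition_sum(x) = [[(0.61+0j), -2.28+0.00j, -0.34-0.00j], [-0.88-0.00j, (3.31-0j), (0.5+0j)], [-0.05-0.00j, 0.18-0.00j, 0.03+0.00j]] + [[(-0.78+0.84j),(-0.46+0.69j),(-1.51-1.99j)], [-0.26+0.15j,(-0.17+0.13j),-0.22-0.61j], [(0.33+0.51j),(0.3+0.32j),(-1.23+0.53j)]] + [[(-0.78-0.84j), -0.46-0.69j, -1.51+1.99j], [(-0.26-0.15j), -0.17-0.13j, (-0.22+0.61j)], [(0.33-0.51j), 0.30-0.32j, (-1.23-0.53j)]]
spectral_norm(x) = 5.25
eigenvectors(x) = [[(0.57+0j),(-0.86+0j),-0.86-0.00j], [-0.82+0.00j,-0.21-0.07j,-0.21+0.07j], [-0.05+0.00j,-0.11+0.45j,-0.11-0.45j]]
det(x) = 27.64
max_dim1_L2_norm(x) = 4.74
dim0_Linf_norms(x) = [1.4, 3.19, 3.37]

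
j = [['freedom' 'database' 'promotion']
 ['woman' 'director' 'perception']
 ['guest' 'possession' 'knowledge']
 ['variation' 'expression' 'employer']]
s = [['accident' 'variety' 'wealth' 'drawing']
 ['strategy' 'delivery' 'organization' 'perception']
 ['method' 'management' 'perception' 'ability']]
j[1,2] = 'perception'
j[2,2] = 'knowledge'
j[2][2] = 'knowledge'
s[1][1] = 'delivery'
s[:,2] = ['wealth', 'organization', 'perception']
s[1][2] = 'organization'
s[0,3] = 'drawing'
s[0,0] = 'accident'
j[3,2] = 'employer'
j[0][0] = 'freedom'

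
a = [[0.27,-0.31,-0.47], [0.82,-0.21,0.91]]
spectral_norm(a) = 1.25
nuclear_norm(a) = 1.86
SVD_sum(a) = [[-0.09, 0.02, -0.11],[0.78, -0.17, 0.95]] + [[0.36, -0.33, -0.36], [0.04, -0.04, -0.04]]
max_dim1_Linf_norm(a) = 0.91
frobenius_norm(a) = 1.39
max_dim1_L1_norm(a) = 1.94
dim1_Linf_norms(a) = [0.47, 0.91]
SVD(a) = [[-0.12,  0.99], [0.99,  0.12]] @ diag([1.2496461885933516, 0.610642615065563]) @ [[0.63,-0.14,0.77],[0.6,-0.55,-0.59]]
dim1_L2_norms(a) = [0.62, 1.24]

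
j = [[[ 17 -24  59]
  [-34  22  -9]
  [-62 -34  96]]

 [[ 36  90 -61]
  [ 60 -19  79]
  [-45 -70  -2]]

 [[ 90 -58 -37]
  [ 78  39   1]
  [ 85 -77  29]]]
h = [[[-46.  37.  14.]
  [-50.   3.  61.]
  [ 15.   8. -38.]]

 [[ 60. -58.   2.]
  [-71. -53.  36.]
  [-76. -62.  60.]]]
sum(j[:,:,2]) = 155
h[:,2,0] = [15.0, -76.0]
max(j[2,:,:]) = 90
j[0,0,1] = -24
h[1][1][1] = -53.0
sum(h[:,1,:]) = -74.0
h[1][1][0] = -71.0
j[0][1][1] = 22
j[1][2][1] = -70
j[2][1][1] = 39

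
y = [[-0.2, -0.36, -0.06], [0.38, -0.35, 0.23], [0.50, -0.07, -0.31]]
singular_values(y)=[0.69, 0.5, 0.34]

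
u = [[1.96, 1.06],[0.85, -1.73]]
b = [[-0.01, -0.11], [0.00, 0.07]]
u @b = [[-0.02,  -0.14], [-0.01,  -0.21]]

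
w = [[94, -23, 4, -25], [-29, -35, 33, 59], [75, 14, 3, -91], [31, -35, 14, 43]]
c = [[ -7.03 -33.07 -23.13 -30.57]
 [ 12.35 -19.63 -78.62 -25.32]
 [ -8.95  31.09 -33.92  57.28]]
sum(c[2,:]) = 45.5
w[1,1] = -35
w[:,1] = [-23, -35, 14, -35]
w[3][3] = 43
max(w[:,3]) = 59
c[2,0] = -8.95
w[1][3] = 59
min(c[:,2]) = -78.62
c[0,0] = -7.03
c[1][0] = 12.35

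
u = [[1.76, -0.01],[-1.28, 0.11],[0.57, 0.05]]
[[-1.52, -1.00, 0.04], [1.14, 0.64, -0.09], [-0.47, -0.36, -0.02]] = u @ [[-0.86,  -0.57,  0.02], [0.32,  -0.80,  -0.57]]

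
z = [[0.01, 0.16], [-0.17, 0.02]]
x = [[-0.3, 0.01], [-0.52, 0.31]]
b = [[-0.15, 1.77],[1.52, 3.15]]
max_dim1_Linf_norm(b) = 3.15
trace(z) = 0.03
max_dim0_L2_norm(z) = 0.17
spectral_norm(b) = 3.84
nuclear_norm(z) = 0.33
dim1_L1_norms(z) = [0.17, 0.19]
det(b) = -3.16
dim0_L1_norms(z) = [0.18, 0.18]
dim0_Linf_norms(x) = [0.52, 0.31]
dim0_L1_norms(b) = [1.67, 4.92]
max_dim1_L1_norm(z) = 0.19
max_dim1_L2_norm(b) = 3.5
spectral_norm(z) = 0.17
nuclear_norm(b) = 4.66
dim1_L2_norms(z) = [0.16, 0.17]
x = b @ z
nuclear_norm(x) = 0.80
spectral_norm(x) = 0.66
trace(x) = 0.01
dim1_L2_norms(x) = [0.3, 0.61]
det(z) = 0.03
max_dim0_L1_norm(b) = 4.92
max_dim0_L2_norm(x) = 0.6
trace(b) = 3.00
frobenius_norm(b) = 3.92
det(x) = -0.09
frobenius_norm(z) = 0.23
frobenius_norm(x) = 0.68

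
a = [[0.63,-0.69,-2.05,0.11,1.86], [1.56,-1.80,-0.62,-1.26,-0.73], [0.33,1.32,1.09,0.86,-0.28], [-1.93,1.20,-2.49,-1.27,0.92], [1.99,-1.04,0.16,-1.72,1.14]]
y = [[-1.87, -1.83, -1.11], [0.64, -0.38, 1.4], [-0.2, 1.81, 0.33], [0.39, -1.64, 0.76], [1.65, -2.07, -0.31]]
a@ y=[[1.9, -8.63, -2.83], [-5.64, 0.28, -5.19], [-0.12, 0.04, 2.58], [5.90, -1.25, 1.75], [-3.21, -2.5, -5.27]]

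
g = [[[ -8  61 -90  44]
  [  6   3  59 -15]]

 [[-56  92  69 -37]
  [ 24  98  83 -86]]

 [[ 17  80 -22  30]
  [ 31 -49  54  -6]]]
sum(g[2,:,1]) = 31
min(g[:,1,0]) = 6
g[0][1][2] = 59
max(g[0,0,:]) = 61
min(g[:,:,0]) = -56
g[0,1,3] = -15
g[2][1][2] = 54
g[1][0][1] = 92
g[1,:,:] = [[-56, 92, 69, -37], [24, 98, 83, -86]]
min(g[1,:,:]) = -86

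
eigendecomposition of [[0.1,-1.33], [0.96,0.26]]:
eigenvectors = [[0.76+0.00j, (0.76-0j)], [(-0.05-0.65j), -0.05+0.65j]]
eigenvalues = [(0.18+1.13j), (0.18-1.13j)]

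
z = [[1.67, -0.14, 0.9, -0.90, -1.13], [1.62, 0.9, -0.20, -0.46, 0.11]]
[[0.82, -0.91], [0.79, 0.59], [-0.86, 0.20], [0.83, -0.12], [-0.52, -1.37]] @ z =[[-0.10,-0.93,0.92,-0.32,-1.03], [2.28,0.42,0.59,-0.98,-0.83], [-1.11,0.3,-0.81,0.68,0.99], [1.19,-0.22,0.77,-0.69,-0.95], [-3.09,-1.16,-0.19,1.1,0.44]]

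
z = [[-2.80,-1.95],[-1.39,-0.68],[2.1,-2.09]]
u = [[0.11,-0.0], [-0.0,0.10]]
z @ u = [[-0.31,-0.2], [-0.15,-0.07], [0.23,-0.21]]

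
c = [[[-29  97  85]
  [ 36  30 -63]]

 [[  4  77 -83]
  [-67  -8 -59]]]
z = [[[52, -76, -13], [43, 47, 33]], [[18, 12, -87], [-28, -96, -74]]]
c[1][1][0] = -67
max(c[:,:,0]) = 36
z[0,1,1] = 47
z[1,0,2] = -87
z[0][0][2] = -13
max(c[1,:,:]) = 77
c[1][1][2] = -59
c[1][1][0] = -67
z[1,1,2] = -74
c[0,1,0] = 36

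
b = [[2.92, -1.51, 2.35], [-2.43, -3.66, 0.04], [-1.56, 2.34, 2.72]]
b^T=[[2.92, -2.43, -1.56],[-1.51, -3.66, 2.34],[2.35, 0.04, 2.72]]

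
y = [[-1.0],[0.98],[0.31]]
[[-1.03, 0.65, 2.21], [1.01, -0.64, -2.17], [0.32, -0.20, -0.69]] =y @ [[1.03,-0.65,-2.21]]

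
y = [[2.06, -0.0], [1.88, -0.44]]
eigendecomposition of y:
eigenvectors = [[0.00, 0.8], [1.00, 0.60]]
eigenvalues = [-0.44, 2.06]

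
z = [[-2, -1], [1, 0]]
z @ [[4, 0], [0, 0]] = [[-8, 0], [4, 0]]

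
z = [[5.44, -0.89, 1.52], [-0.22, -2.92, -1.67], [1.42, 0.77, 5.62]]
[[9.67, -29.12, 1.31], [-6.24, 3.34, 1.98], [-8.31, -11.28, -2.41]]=z @[[3.11, -5.24, 0.29], [3.47, -0.39, -0.45], [-2.74, -0.63, -0.44]]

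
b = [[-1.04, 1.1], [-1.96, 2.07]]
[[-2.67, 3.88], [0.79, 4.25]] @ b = [[-4.83, 5.09], [-9.15, 9.67]]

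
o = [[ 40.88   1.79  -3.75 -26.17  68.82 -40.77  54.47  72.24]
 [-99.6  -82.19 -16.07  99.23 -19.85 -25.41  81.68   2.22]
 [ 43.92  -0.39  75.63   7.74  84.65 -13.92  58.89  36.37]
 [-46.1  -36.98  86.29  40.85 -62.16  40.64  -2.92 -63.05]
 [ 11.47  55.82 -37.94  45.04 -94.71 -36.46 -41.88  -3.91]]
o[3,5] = 40.64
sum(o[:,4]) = -23.249999999999986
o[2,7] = 36.37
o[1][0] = -99.6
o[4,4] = -94.71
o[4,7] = -3.91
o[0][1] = 1.79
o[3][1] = -36.98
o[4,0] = 11.47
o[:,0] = [40.88, -99.6, 43.92, -46.1, 11.47]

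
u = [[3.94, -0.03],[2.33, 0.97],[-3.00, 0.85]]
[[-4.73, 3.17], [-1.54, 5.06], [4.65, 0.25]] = u@[[-1.19, 0.83], [1.27, 3.22]]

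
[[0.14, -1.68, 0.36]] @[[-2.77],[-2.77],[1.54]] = [[4.82]]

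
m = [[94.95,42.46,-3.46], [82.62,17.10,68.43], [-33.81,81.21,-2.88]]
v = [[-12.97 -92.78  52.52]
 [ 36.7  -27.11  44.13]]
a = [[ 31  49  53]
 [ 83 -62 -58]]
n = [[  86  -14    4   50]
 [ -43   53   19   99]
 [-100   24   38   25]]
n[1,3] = 99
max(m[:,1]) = 81.21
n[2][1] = 24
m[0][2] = -3.46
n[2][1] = 24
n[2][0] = -100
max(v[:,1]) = -27.11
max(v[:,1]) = -27.11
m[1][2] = 68.43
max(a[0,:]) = 53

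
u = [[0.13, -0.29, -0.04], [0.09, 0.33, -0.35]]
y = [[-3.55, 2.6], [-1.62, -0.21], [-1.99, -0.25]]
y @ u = [[-0.23, 1.89, -0.77], [-0.23, 0.40, 0.14], [-0.28, 0.49, 0.17]]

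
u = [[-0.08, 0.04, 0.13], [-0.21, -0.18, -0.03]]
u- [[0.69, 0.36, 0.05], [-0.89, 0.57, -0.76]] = [[-0.77, -0.32, 0.08],[0.68, -0.75, 0.73]]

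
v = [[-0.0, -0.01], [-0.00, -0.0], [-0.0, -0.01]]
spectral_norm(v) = 0.01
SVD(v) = [[-0.71, -0.71], [0.0, 0.0], [-0.71, 0.71]] @ diag([0.014142135623730952, -0.0]) @ [[0.00, 1.00],[-1.00, 0.0]]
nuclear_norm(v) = 0.01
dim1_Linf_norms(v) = [0.01, 0.0, 0.01]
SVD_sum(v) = [[0.00, -0.01], [0.0, 0.00], [0.0, -0.01]] + [[-0.00,  -0.0], [-0.0,  -0.0], [0.00,  -0.0]]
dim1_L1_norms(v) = [0.01, 0.0, 0.01]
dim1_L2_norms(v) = [0.01, 0.0, 0.01]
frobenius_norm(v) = 0.01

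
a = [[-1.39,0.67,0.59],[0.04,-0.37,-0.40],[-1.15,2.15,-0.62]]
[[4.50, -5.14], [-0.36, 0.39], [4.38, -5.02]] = a @[[-2.93, 3.38], [0.51, -0.56], [0.14, -0.12]]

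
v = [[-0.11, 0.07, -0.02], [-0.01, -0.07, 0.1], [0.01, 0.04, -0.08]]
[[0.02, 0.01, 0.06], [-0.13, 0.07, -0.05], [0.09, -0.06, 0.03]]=v @[[0.39,-0.19,-0.15], [0.71,0.12,0.53], [-0.73,0.75,-0.16]]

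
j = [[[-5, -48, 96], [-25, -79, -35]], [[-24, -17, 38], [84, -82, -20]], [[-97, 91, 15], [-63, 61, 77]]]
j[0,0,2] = 96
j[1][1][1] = -82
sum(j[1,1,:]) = -18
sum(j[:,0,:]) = 49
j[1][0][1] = -17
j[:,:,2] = [[96, -35], [38, -20], [15, 77]]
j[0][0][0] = -5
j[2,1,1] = 61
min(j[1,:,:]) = -82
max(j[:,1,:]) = 84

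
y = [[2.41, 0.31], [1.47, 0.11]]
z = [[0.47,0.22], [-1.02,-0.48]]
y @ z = [[0.82, 0.38], [0.58, 0.27]]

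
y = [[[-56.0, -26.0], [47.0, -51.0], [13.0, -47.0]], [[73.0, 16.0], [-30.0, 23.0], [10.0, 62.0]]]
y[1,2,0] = 10.0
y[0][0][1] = -26.0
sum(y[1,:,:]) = 154.0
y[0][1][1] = -51.0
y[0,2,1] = -47.0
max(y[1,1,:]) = 23.0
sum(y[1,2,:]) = 72.0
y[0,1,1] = -51.0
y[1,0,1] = 16.0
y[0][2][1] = -47.0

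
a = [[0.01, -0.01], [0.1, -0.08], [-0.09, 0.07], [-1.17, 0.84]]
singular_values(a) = [1.45, 0.01]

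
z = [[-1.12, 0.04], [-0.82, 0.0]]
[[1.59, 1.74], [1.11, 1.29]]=z@[[-1.35, -1.57], [1.95, -0.34]]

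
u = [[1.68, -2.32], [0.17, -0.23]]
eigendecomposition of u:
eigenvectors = [[0.99, 0.81], [0.1, 0.59]]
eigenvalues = [1.44, 0.01]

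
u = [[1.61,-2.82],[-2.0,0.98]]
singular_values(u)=[3.79, 1.07]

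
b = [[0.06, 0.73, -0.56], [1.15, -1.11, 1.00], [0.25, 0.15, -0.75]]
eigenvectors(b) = [[-0.73, -0.26, 0.40],[-0.64, 0.74, -0.91],[-0.22, 0.62, 0.04]]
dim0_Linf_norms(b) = [1.15, 1.11, 1.0]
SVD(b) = [[0.38, 0.49, -0.78], [-0.90, 0.39, -0.19], [0.21, 0.78, 0.59]] @ diag([2.061975963863375, 0.8212594384896419, 0.35494796680835633]) @ [[-0.47, 0.63, -0.62], [0.82, 0.05, -0.57], [-0.33, -0.77, -0.54]]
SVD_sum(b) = [[-0.36, 0.50, -0.48], [0.86, -1.18, 1.15], [-0.21, 0.28, -0.27]] + [[0.33, 0.02, -0.23], [0.26, 0.02, -0.18], [0.52, 0.03, -0.36]] + [[0.09, 0.21, 0.15], [0.02, 0.05, 0.04], [-0.07, -0.16, -0.11]]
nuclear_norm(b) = 3.24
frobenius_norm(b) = 2.25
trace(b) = -1.80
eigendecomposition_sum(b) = [[0.40, 0.17, -0.04], [0.35, 0.15, -0.03], [0.12, 0.05, -0.01]] + [[-0.07, -0.02, 0.28], [0.19, 0.05, -0.78], [0.16, 0.04, -0.66]] + [[-0.27, 0.58, -0.8], [0.61, -1.31, 1.82], [-0.03, 0.06, -0.08]]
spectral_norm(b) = 2.06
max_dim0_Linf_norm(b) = 1.15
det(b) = 0.60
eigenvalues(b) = [0.54, -0.68, -1.66]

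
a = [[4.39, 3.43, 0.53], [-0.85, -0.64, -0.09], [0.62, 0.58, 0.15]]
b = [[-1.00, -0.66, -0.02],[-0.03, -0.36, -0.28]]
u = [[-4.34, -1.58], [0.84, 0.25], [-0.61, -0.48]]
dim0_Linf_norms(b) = [1.0, 0.66, 0.28]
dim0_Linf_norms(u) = [4.34, 1.58]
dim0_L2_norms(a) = [4.51, 3.54, 0.56]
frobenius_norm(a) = 5.76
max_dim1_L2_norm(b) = 1.2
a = u @ b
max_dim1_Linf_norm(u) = 4.34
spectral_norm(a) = 5.76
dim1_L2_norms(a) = [5.6, 1.07, 0.86]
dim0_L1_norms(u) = [5.79, 2.31]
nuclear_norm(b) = 1.61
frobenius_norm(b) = 1.28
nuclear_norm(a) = 5.87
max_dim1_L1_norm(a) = 8.35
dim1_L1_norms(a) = [8.35, 1.58, 1.35]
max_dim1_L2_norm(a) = 5.6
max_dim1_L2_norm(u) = 4.62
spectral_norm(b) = 1.22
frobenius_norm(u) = 4.76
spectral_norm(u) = 4.76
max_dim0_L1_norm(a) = 5.86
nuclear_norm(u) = 5.00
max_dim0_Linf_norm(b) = 1.0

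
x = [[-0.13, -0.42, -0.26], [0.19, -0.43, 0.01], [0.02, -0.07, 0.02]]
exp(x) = [[0.84, -0.31, -0.24], [0.14, 0.62, -0.01], [0.01, -0.06, 1.02]]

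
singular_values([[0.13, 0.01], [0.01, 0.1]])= [0.13, 0.1]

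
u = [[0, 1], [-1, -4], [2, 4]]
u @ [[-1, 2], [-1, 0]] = [[-1, 0], [5, -2], [-6, 4]]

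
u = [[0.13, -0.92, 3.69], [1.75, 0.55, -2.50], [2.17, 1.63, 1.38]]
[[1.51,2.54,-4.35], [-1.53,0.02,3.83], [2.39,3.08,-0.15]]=u @ [[-0.23, 0.95, 0.49], [1.17, 0.06, 0.22], [0.71, 0.67, -1.14]]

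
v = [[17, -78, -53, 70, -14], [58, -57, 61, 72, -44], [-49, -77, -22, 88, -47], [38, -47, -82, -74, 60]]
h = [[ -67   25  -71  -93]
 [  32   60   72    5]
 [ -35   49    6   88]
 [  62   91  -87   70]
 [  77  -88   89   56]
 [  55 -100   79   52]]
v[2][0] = -49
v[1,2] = 61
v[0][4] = -14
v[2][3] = 88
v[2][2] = -22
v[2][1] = -77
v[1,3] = 72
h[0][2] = -71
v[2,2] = -22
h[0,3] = -93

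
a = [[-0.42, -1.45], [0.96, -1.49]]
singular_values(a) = [2.13, 0.95]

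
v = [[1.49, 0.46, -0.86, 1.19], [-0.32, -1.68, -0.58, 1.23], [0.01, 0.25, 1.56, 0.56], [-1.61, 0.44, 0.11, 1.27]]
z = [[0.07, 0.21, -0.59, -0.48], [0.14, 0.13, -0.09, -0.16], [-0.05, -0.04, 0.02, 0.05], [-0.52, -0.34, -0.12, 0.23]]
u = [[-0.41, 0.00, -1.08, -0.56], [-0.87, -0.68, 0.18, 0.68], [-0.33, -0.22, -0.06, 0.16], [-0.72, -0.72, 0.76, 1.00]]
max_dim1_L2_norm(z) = 0.79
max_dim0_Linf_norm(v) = 1.68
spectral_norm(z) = 0.89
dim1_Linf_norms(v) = [1.49, 1.68, 1.56, 1.61]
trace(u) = -0.15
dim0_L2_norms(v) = [2.22, 1.81, 1.88, 2.2]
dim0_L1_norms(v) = [3.43, 2.83, 3.11, 4.25]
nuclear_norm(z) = 1.51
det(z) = 0.00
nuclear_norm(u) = 3.41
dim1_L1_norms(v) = [4.0, 3.81, 2.38, 3.43]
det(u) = -0.00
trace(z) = 0.45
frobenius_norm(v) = 4.07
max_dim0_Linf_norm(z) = 0.59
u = v @ z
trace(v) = 2.64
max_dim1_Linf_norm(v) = 1.68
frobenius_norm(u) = 2.48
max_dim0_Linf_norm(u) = 1.08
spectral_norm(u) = 2.14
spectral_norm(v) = 2.43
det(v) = -14.06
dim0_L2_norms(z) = [0.55, 0.42, 0.61, 0.56]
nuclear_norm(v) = 7.95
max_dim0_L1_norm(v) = 4.25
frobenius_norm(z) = 1.08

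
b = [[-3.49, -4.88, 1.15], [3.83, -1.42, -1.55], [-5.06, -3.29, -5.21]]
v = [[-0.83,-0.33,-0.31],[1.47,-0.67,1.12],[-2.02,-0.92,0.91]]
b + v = [[-4.32, -5.21, 0.84], [5.30, -2.09, -0.43], [-7.08, -4.21, -4.30]]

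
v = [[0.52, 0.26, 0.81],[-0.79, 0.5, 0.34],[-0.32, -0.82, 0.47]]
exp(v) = [[1.45, -0.13, 1.27], [-1.27, 1.40, -0.00], [0.03, -1.26, 1.32]]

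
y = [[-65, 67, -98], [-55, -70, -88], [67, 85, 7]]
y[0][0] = -65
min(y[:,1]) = -70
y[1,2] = -88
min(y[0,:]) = -98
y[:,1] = [67, -70, 85]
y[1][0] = -55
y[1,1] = -70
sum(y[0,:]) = -96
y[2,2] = 7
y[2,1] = 85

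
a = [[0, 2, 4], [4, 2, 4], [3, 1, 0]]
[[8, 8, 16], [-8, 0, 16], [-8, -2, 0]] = a@[[-4, -2, 0], [4, 4, 0], [0, 0, 4]]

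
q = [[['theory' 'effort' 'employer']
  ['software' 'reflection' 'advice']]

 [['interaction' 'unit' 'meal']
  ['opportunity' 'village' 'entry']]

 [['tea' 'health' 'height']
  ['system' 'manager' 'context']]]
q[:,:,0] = [['theory', 'software'], ['interaction', 'opportunity'], ['tea', 'system']]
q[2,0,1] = 'health'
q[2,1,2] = 'context'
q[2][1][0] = 'system'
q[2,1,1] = 'manager'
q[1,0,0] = 'interaction'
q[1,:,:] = [['interaction', 'unit', 'meal'], ['opportunity', 'village', 'entry']]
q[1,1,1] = 'village'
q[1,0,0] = 'interaction'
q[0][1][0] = 'software'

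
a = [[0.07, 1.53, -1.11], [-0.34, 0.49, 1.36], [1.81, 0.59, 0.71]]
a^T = [[0.07, -0.34, 1.81],[1.53, 0.49, 0.59],[-1.11, 1.36, 0.71]]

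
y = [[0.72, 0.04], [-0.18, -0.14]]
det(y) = -0.09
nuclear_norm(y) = 0.87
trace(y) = 0.58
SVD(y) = [[-0.97, 0.26], [0.26, 0.97]] @ diag([0.7458216666012556, 0.12549916983042286]) @ [[-0.99, -0.1], [0.1, -0.99]]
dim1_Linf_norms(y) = [0.72, 0.18]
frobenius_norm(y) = 0.76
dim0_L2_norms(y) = [0.74, 0.15]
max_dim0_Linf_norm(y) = 0.72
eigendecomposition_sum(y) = [[0.72, 0.03], [-0.15, -0.01]] + [[0.0, 0.01], [-0.03, -0.13]]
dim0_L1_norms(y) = [0.9, 0.18]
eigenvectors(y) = [[0.98,-0.05], [-0.21,1.0]]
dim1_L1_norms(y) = [0.76, 0.32]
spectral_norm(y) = 0.75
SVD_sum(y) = [[0.72, 0.07], [-0.19, -0.02]] + [[0.00, -0.03], [0.01, -0.12]]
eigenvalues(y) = [0.71, -0.13]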